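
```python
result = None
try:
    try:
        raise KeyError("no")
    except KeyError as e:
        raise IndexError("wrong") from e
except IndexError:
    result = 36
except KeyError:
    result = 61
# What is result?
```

Step-by-step execution trace:
1. Inner try raises KeyError; inner `except KeyError as e` catches it.
2. `raise IndexError(...) from e` raises IndexError (KeyError is attached as __cause__, but only IndexError is active).
3. Outer `except IndexError` matches → result = 36.
4. `except KeyError` is not reached.
Result: 36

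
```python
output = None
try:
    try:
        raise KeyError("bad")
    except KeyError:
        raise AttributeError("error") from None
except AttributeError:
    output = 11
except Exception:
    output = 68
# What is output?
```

Step-by-step execution trace:
1. Inner try raises KeyError; inner `except KeyError` catches it.
2. `raise AttributeError(...) from None` raises AttributeError (from None suppresses __context__, but the active exception is still AttributeError).
3. Outer `except AttributeError` matches → output = 11.
4. `except Exception` is not reached.
Result: 11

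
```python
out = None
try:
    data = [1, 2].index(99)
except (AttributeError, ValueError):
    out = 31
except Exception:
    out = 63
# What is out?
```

Step-by-step execution trace:
1. `data = [1, 2].index(99)` raises ValueError.
2. `except (AttributeError, ValueError)` matches (ValueError is in the tuple) → out = 31.
3. `except Exception` is not reached.
Result: 31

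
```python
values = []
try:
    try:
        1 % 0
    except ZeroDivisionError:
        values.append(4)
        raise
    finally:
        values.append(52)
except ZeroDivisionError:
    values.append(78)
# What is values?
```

Step-by-step execution trace:
1. Inner try: `1 % 0` raises ZeroDivisionError.
2. Inner `except ZeroDivisionError` matches → `values.append(4)` → values = [4].
3. bare `raise` re-raises ZeroDivisionError.
4. Inner `finally` runs during unwinding: `values.append(52)` → values = [4, 52].
5. Outer `except ZeroDivisionError` matches → `values.append(78)` → values = [4, 52, 78].
Result: [4, 52, 78]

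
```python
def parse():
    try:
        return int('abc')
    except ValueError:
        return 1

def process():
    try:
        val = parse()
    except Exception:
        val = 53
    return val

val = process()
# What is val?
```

Step-by-step execution trace:
1. `process()` calls `parse()`.
2. In parse: `int('abc')` raises ValueError; `except ValueError` catches it → returns 1.
3. In process: `val = parse()` → val = 1. No exception reaches process.
4. `except Exception` is skipped; process returns 1.
5. val = 1.
Result: 1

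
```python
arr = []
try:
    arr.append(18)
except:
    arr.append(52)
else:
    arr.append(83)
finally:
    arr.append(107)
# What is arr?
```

Step-by-step execution trace:
1. try: `arr.append(18)` → arr = [18]. No exception raised.
2. `except` is skipped.
3. `else` runs: `arr.append(83)` → arr = [18, 83].
4. `finally` always runs: `arr.append(107)` → arr = [18, 83, 107].
Result: [18, 83, 107]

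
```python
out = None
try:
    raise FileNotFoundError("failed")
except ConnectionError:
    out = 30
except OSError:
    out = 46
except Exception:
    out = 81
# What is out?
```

Step-by-step execution trace:
1. `raise FileNotFoundError(...)` raises FileNotFoundError.
2. `except ConnectionError` does not match (FileNotFoundError is not a subclass of ConnectionError); skipped.
3. `except OSError` matches (FileNotFoundError is a subclass of OSError) → out = 46.
4. `except Exception` is not reached.
Result: 46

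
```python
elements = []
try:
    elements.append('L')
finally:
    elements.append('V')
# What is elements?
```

Step-by-step execution trace:
1. try: `elements.append('L')` → elements = ['L'].
2. The try body completes without raising.
3. finally always runs: `elements.append('V')` → elements = ['L', 'V'].
Result: ['L', 'V']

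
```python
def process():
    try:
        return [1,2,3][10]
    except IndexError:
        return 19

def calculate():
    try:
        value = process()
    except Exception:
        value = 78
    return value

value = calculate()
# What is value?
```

Step-by-step execution trace:
1. `calculate()` calls `process()`.
2. In process: `[1,2,3][10]` raises IndexError; `except IndexError` catches it → returns 19.
3. In calculate: `value = process()` → value = 19. No exception reaches calculate.
4. `except Exception` is skipped; calculate returns 19.
5. value = 19.
Result: 19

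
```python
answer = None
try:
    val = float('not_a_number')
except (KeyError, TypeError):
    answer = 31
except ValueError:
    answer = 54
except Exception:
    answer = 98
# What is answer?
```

Step-by-step execution trace:
1. `val = float('not_a_number')` raises ValueError.
2. `except (KeyError, TypeError)` does not match ValueError; skipped.
3. `except ValueError` matches (exact type match) → answer = 54.
4. `except Exception` is not reached.
Result: 54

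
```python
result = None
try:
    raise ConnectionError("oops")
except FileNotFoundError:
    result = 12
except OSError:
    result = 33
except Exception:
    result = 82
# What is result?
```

Step-by-step execution trace:
1. `raise ConnectionError(...)` raises ConnectionError.
2. `except FileNotFoundError` does not match (ConnectionError is not a subclass of FileNotFoundError); skipped.
3. `except OSError` matches (ConnectionError is a subclass of OSError) → result = 33.
4. `except Exception` is not reached.
Result: 33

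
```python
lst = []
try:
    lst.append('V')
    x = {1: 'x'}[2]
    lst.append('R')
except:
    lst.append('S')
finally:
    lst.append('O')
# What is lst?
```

Step-by-step execution trace:
1. try: `lst.append('V')` → lst = ['V'].
2. `x = {1: 'x'}[2]` raises KeyError; `lst.append('R')` is not reached.
3. bare `except` matches → `lst.append('S')` → lst = ['V', 'S'].
4. finally always runs: `lst.append('O')` → lst = ['V', 'S', 'O'].
Result: ['V', 'S', 'O']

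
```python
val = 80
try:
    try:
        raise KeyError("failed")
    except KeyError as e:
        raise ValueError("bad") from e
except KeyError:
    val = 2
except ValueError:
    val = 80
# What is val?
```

Step-by-step execution trace:
1. Inner try raises KeyError; inner `except KeyError as e` catches it.
2. `raise ValueError(...) from e` raises ValueError (KeyError is attached as __cause__, but only ValueError is active).
3. Outer `except KeyError` does not match ValueError; skipped.
4. Outer `except ValueError` matches → val = 80.
Result: 80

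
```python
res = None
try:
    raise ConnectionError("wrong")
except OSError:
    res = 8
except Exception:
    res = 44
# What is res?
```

Step-by-step execution trace:
1. `raise ConnectionError(...)` raises ConnectionError.
2. `except OSError` matches (ConnectionError is a subclass of OSError) → res = 8.
3. `except Exception` is not reached.
Result: 8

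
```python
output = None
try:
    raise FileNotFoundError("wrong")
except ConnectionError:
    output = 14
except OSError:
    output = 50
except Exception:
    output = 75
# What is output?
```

Step-by-step execution trace:
1. `raise FileNotFoundError(...)` raises FileNotFoundError.
2. `except ConnectionError` does not match (FileNotFoundError is not a subclass of ConnectionError); skipped.
3. `except OSError` matches (FileNotFoundError is a subclass of OSError) → output = 50.
4. `except Exception` is not reached.
Result: 50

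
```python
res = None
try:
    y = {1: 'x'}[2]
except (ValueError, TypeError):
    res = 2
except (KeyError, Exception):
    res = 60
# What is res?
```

Step-by-step execution trace:
1. `y = {1: 'x'}[2]` raises KeyError.
2. `except (ValueError, TypeError)` does not match KeyError; skipped.
3. `except (KeyError, Exception)` matches (KeyError is in the tuple) → res = 60.
Result: 60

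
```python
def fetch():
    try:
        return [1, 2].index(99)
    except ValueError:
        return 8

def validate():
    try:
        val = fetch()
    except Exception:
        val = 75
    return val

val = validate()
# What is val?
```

Step-by-step execution trace:
1. `validate()` calls `fetch()`.
2. In fetch: `[1, 2].index(99)` raises ValueError; `except ValueError` catches it → returns 8.
3. In validate: `val = fetch()` → val = 8. No exception reaches validate.
4. `except Exception` is skipped; validate returns 8.
5. val = 8.
Result: 8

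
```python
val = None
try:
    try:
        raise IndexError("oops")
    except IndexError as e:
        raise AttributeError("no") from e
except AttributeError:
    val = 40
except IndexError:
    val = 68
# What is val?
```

Step-by-step execution trace:
1. Inner try raises IndexError; inner `except IndexError as e` catches it.
2. `raise AttributeError(...) from e` raises AttributeError (IndexError is attached as __cause__, but only AttributeError is active).
3. Outer `except AttributeError` matches → val = 40.
4. `except IndexError` is not reached.
Result: 40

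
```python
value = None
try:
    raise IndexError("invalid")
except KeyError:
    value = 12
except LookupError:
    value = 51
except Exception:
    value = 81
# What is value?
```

Step-by-step execution trace:
1. `raise IndexError(...)` raises IndexError.
2. `except KeyError` does not match (IndexError is not a subclass of KeyError); skipped.
3. `except LookupError` matches (IndexError is a subclass of LookupError) → value = 51.
4. `except Exception` is not reached.
Result: 51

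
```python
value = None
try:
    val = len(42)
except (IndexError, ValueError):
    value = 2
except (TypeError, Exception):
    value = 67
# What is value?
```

Step-by-step execution trace:
1. `val = len(42)` raises TypeError.
2. `except (IndexError, ValueError)` does not match TypeError; skipped.
3. `except (TypeError, Exception)` matches (TypeError is in the tuple) → value = 67.
Result: 67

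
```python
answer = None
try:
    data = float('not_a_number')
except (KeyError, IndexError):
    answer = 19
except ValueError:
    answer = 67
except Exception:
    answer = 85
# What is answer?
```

Step-by-step execution trace:
1. `data = float('not_a_number')` raises ValueError.
2. `except (KeyError, IndexError)` does not match ValueError; skipped.
3. `except ValueError` matches (exact type match) → answer = 67.
4. `except Exception` is not reached.
Result: 67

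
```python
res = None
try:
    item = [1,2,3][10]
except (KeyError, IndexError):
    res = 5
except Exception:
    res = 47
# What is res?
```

Step-by-step execution trace:
1. `item = [1,2,3][10]` raises IndexError.
2. `except (KeyError, IndexError)` matches (IndexError is in the tuple) → res = 5.
3. `except Exception` is not reached.
Result: 5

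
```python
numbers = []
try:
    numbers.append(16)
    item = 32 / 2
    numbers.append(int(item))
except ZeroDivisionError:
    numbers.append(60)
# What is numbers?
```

Step-by-step execution trace:
1. try: `numbers.append(16)` → numbers = [16].
2. `item = 32 / 2` → item = 16.0. No exception raised.
3. `numbers.append(int(item))` → numbers = [16, 16].
4. `except ZeroDivisionError` is skipped (no exception was raised).
Result: [16, 16]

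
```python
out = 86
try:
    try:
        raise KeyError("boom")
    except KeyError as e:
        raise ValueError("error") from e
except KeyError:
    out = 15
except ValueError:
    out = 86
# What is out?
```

Step-by-step execution trace:
1. Inner try raises KeyError; inner `except KeyError as e` catches it.
2. `raise ValueError(...) from e` raises ValueError (KeyError is attached as __cause__, but only ValueError is active).
3. Outer `except KeyError` does not match ValueError; skipped.
4. Outer `except ValueError` matches → out = 86.
Result: 86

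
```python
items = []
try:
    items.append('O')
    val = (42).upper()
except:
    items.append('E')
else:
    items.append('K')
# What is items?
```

Step-by-step execution trace:
1. try: `items.append('O')` → items = ['O'].
2. `val = (42).upper()` raises AttributeError.
3. bare `except` matches → `items.append('E')` → items = ['O', 'E'].
4. `else` is skipped (an exception was raised).
Result: ['O', 'E']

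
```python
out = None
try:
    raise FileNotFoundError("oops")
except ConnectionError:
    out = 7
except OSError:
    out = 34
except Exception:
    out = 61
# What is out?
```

Step-by-step execution trace:
1. `raise FileNotFoundError(...)` raises FileNotFoundError.
2. `except ConnectionError` does not match (FileNotFoundError is not a subclass of ConnectionError); skipped.
3. `except OSError` matches (FileNotFoundError is a subclass of OSError) → out = 34.
4. `except Exception` is not reached.
Result: 34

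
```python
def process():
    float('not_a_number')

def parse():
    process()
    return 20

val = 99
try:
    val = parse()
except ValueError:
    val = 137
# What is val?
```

Step-by-step execution trace:
1. val starts at 99.
2. try: `parse()` calls `process()`.
3. `process()` evaluates `float('not_a_number')`, which raises ValueError; it propagates through parse (uncaught).
4. `return 20` in parse is not reached; the assignment to val does not complete.
5. `except ValueError` matches → val = 137.
Result: 137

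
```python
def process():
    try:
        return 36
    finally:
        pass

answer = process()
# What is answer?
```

Step-by-step execution trace:
1. `process()` enters try: `return 36` sets pending return value 36.
2. Before returning, `finally: pass` runs (no effect).
3. process() returns 36 → answer = 36.
Result: 36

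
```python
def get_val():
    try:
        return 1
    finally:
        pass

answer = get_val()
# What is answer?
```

Step-by-step execution trace:
1. `get_val()` enters try: `return 1` sets pending return value 1.
2. Before returning, `finally: pass` runs (no effect).
3. get_val() returns 1 → answer = 1.
Result: 1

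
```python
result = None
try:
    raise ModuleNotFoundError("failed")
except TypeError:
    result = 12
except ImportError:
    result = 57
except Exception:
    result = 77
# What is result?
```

Step-by-step execution trace:
1. `raise ModuleNotFoundError(...)` raises ModuleNotFoundError.
2. `except TypeError` does not match (ModuleNotFoundError is not a subclass of TypeError); skipped.
3. `except ImportError` matches (ModuleNotFoundError is a subclass of ImportError) → result = 57.
4. `except Exception` is not reached.
Result: 57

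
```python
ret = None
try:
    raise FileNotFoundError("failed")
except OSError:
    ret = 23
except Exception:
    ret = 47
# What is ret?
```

Step-by-step execution trace:
1. `raise FileNotFoundError(...)` raises FileNotFoundError.
2. `except OSError` matches (FileNotFoundError is a subclass of OSError) → ret = 23.
3. `except Exception` is not reached.
Result: 23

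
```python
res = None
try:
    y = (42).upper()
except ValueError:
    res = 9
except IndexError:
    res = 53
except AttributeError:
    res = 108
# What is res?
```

Step-by-step execution trace:
1. `y = (42).upper()` raises AttributeError.
2. `except ValueError` does not match AttributeError; skipped.
3. `except IndexError` does not match AttributeError; skipped.
4. `except AttributeError` matches → res = 108.
Result: 108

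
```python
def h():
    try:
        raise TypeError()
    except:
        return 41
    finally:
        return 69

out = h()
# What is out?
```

Step-by-step execution trace:
1. `h()` enters try: `raise TypeError()` raises TypeError.
2. bare `except` matches → `return 41` sets pending return value 41.
3. Before returning, `finally: return 69` runs and overrides the pending return.
4. h() returns 69 → out = 69.
Result: 69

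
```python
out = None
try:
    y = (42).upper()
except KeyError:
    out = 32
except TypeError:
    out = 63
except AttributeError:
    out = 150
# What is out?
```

Step-by-step execution trace:
1. `y = (42).upper()` raises AttributeError.
2. `except KeyError` does not match AttributeError; skipped.
3. `except TypeError` does not match AttributeError; skipped.
4. `except AttributeError` matches → out = 150.
Result: 150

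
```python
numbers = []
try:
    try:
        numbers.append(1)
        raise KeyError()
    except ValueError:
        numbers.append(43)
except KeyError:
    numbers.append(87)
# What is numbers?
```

Step-by-step execution trace:
1. Inner try: `numbers.append(1)` → numbers = [1].
2. `raise KeyError()` raises KeyError.
3. Inner `except ValueError` does not match KeyError; exception propagates to outer try.
4. Outer `except KeyError` matches → `numbers.append(87)` → numbers = [1, 87].
Result: [1, 87]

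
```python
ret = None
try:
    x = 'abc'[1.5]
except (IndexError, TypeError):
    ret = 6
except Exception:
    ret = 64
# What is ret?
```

Step-by-step execution trace:
1. `x = 'abc'[1.5]` raises TypeError.
2. `except (IndexError, TypeError)` matches (TypeError is in the tuple) → ret = 6.
3. `except Exception` is not reached.
Result: 6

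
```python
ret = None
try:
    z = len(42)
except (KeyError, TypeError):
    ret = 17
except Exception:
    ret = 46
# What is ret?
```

Step-by-step execution trace:
1. `z = len(42)` raises TypeError.
2. `except (KeyError, TypeError)` matches (TypeError is in the tuple) → ret = 17.
3. `except Exception` is not reached.
Result: 17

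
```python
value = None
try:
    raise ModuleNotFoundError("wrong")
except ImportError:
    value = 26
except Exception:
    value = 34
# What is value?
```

Step-by-step execution trace:
1. `raise ModuleNotFoundError(...)` raises ModuleNotFoundError.
2. `except ImportError` matches (ModuleNotFoundError is a subclass of ImportError) → value = 26.
3. `except Exception` is not reached.
Result: 26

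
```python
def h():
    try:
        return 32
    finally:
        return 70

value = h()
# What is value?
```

Step-by-step execution trace:
1. `h()` enters try: `return 32` sets pending return value 32.
2. Before returning, `finally: return 70` runs and overrides the pending return.
3. h() returns 70 → value = 70.
Result: 70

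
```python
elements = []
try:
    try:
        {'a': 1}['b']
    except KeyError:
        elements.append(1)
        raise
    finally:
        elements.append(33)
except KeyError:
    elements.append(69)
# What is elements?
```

Step-by-step execution trace:
1. Inner try: `{'a': 1}['b']` raises KeyError.
2. Inner `except KeyError` matches → `elements.append(1)` → elements = [1].
3. bare `raise` re-raises KeyError.
4. Inner `finally` runs during unwinding: `elements.append(33)` → elements = [1, 33].
5. Outer `except KeyError` matches → `elements.append(69)` → elements = [1, 33, 69].
Result: [1, 33, 69]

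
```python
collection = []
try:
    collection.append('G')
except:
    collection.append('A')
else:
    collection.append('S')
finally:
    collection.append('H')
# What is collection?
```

Step-by-step execution trace:
1. try: `collection.append('G')` → collection = ['G']. No exception raised.
2. `except` is skipped.
3. `else` runs: `collection.append('S')` → collection = ['G', 'S'].
4. `finally` always runs: `collection.append('H')` → collection = ['G', 'S', 'H'].
Result: ['G', 'S', 'H']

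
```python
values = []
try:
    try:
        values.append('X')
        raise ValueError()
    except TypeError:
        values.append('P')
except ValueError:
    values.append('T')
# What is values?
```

Step-by-step execution trace:
1. Inner try: `values.append('X')` → values = ['X'].
2. `raise ValueError()` raises ValueError.
3. Inner `except TypeError` does not match ValueError; exception propagates to outer try.
4. Outer `except ValueError` matches → `values.append('T')` → values = ['X', 'T'].
Result: ['X', 'T']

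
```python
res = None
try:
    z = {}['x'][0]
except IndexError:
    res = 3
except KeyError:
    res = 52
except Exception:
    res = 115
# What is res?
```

Step-by-step execution trace:
1. `z = {}['x'][0]` raises KeyError.
2. `except IndexError` does not match KeyError; skipped.
3. `except KeyError` matches → res = 52.
4. Remaining except clauses are skipped.
Result: 52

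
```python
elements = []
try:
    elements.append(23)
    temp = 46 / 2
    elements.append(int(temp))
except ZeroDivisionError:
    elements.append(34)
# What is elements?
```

Step-by-step execution trace:
1. try: `elements.append(23)` → elements = [23].
2. `temp = 46 / 2` → temp = 23.0. No exception raised.
3. `elements.append(int(temp))` → elements = [23, 23].
4. `except ZeroDivisionError` is skipped (no exception was raised).
Result: [23, 23]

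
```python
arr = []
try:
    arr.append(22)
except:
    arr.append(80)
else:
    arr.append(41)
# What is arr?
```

Step-by-step execution trace:
1. try: `arr.append(22)` → arr = [22]. No exception raised.
2. `except` is skipped.
3. `else` runs (try completed without exception): `arr.append(41)` → arr = [22, 41].
Result: [22, 41]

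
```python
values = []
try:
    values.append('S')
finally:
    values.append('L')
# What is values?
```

Step-by-step execution trace:
1. try: `values.append('S')` → values = ['S'].
2. The try body completes without raising.
3. finally always runs: `values.append('L')` → values = ['S', 'L'].
Result: ['S', 'L']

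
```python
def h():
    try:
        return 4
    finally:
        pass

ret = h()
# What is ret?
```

Step-by-step execution trace:
1. `h()` enters try: `return 4` sets pending return value 4.
2. Before returning, `finally: pass` runs (no effect).
3. h() returns 4 → ret = 4.
Result: 4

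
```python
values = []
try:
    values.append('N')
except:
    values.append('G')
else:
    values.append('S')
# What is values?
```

Step-by-step execution trace:
1. try: `values.append('N')` → values = ['N']. No exception raised.
2. `except` is skipped.
3. `else` runs (try completed without exception): `values.append('S')` → values = ['N', 'S'].
Result: ['N', 'S']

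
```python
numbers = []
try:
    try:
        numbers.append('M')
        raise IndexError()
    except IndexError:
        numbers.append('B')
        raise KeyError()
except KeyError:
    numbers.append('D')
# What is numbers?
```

Step-by-step execution trace:
1. Inner try: `numbers.append('M')` → numbers = ['M'].
2. `raise IndexError()` raises IndexError.
3. Inner `except IndexError` matches → `numbers.append('B')` → numbers = ['M', 'B'].
4. `raise KeyError()` raises KeyError; propagates to outer try.
5. Outer `except KeyError` matches → `numbers.append('D')` → numbers = ['M', 'B', 'D'].
Result: ['M', 'B', 'D']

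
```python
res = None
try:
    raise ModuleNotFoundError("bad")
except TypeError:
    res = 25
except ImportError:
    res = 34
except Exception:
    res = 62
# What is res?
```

Step-by-step execution trace:
1. `raise ModuleNotFoundError(...)` raises ModuleNotFoundError.
2. `except TypeError` does not match (ModuleNotFoundError is not a subclass of TypeError); skipped.
3. `except ImportError` matches (ModuleNotFoundError is a subclass of ImportError) → res = 34.
4. `except Exception` is not reached.
Result: 34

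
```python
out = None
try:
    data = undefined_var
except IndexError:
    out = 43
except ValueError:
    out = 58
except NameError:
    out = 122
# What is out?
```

Step-by-step execution trace:
1. `data = undefined_var` raises NameError.
2. `except IndexError` does not match NameError; skipped.
3. `except ValueError` does not match NameError; skipped.
4. `except NameError` matches → out = 122.
Result: 122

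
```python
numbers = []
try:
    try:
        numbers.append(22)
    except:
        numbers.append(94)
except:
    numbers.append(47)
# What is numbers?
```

Step-by-step execution trace:
1. Inner try: `numbers.append(22)` → numbers = [22]. No exception raised.
2. Inner `except` is skipped.
3. Inner try completes normally; outer `except` is skipped.
Result: [22]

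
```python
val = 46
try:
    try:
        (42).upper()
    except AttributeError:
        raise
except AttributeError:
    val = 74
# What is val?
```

Step-by-step execution trace:
1. Inner try: `(42).upper()` raises AttributeError.
2. Inner `except AttributeError` matches; bare `raise` re-raises the same AttributeError.
3. Outer `except AttributeError` matches → val = 74.
Result: 74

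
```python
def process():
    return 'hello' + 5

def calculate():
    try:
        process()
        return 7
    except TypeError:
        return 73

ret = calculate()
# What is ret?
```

Step-by-step execution trace:
1. `calculate()` calls `process()`.
2. `process()` evaluates `'hello' + 5`, which raises TypeError; it propagates to the caller.
3. `return 7` is not reached.
4. `except TypeError` in calculate matches → returns 73.
5. ret = 73.
Result: 73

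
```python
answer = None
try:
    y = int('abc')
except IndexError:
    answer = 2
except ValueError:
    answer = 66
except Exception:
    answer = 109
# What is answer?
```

Step-by-step execution trace:
1. `y = int('abc')` raises ValueError.
2. `except IndexError` does not match ValueError; skipped.
3. `except ValueError` matches → answer = 66.
4. Remaining except clauses are skipped.
Result: 66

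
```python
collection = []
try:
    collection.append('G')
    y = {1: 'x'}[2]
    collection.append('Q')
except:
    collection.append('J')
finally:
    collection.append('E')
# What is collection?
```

Step-by-step execution trace:
1. try: `collection.append('G')` → collection = ['G'].
2. `y = {1: 'x'}[2]` raises KeyError; `collection.append('Q')` is not reached.
3. bare `except` matches → `collection.append('J')` → collection = ['G', 'J'].
4. finally always runs: `collection.append('E')` → collection = ['G', 'J', 'E'].
Result: ['G', 'J', 'E']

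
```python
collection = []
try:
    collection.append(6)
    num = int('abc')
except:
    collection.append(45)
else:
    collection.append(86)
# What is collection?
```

Step-by-step execution trace:
1. try: `collection.append(6)` → collection = [6].
2. `num = int('abc')` raises ValueError.
3. bare `except` matches → `collection.append(45)` → collection = [6, 45].
4. `else` is skipped (an exception was raised).
Result: [6, 45]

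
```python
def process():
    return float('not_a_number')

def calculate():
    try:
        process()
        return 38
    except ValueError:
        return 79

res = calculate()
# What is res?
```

Step-by-step execution trace:
1. `calculate()` calls `process()`.
2. `process()` evaluates `float('not_a_number')`, which raises ValueError; it propagates to the caller.
3. `return 38` is not reached.
4. `except ValueError` in calculate matches → returns 79.
5. res = 79.
Result: 79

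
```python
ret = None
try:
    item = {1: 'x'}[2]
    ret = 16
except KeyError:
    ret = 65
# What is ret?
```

Step-by-step execution trace:
1. `item = {1: 'x'}[2]` raises KeyError.
2. `ret = 16` is not reached.
3. `except KeyError` matches → ret = 65.
Result: 65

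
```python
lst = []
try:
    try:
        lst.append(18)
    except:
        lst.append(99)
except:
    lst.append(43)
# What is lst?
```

Step-by-step execution trace:
1. Inner try: `lst.append(18)` → lst = [18]. No exception raised.
2. Inner `except` is skipped.
3. Inner try completes normally; outer `except` is skipped.
Result: [18]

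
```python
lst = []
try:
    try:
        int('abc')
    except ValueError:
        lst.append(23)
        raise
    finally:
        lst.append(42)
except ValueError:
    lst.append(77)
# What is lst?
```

Step-by-step execution trace:
1. Inner try: `int('abc')` raises ValueError.
2. Inner `except ValueError` matches → `lst.append(23)` → lst = [23].
3. bare `raise` re-raises ValueError.
4. Inner `finally` runs during unwinding: `lst.append(42)` → lst = [23, 42].
5. Outer `except ValueError` matches → `lst.append(77)` → lst = [23, 42, 77].
Result: [23, 42, 77]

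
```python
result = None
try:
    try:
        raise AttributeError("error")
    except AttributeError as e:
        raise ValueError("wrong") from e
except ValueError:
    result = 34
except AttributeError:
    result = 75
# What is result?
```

Step-by-step execution trace:
1. Inner try raises AttributeError; inner `except AttributeError as e` catches it.
2. `raise ValueError(...) from e` raises ValueError (AttributeError is attached as __cause__, but only ValueError is active).
3. Outer `except ValueError` matches → result = 34.
4. `except AttributeError` is not reached.
Result: 34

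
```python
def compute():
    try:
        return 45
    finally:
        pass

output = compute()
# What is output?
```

Step-by-step execution trace:
1. `compute()` enters try: `return 45` sets pending return value 45.
2. Before returning, `finally: pass` runs (no effect).
3. compute() returns 45 → output = 45.
Result: 45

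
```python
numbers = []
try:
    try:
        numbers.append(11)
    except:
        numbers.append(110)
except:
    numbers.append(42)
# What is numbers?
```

Step-by-step execution trace:
1. Inner try: `numbers.append(11)` → numbers = [11]. No exception raised.
2. Inner `except` is skipped.
3. Inner try completes normally; outer `except` is skipped.
Result: [11]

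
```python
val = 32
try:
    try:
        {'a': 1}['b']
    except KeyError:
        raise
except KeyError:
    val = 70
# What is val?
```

Step-by-step execution trace:
1. Inner try: `{'a': 1}['b']` raises KeyError.
2. Inner `except KeyError` matches; bare `raise` re-raises the same KeyError.
3. Outer `except KeyError` matches → val = 70.
Result: 70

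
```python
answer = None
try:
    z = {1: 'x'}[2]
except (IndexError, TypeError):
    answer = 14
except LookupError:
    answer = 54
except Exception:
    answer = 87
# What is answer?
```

Step-by-step execution trace:
1. `z = {1: 'x'}[2]` raises KeyError.
2. `except (IndexError, TypeError)` does not match KeyError; skipped.
3. `except LookupError` matches (KeyError is a subclass of LookupError) → answer = 54.
4. `except Exception` is not reached.
Result: 54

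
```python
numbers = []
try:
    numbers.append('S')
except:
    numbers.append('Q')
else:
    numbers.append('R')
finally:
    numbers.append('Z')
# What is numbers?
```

Step-by-step execution trace:
1. try: `numbers.append('S')` → numbers = ['S']. No exception raised.
2. `except` is skipped.
3. `else` runs: `numbers.append('R')` → numbers = ['S', 'R'].
4. `finally` always runs: `numbers.append('Z')` → numbers = ['S', 'R', 'Z'].
Result: ['S', 'R', 'Z']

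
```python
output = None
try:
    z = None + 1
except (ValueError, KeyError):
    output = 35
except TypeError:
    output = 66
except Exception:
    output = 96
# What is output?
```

Step-by-step execution trace:
1. `z = None + 1` raises TypeError.
2. `except (ValueError, KeyError)` does not match TypeError; skipped.
3. `except TypeError` matches (exact type match) → output = 66.
4. `except Exception` is not reached.
Result: 66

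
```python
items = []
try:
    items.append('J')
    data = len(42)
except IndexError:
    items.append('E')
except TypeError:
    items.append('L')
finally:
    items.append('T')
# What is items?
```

Step-by-step execution trace:
1. try: `items.append('J')` → items = ['J'].
2. `data = len(42)` raises TypeError.
3. `except IndexError` does not match TypeError; skipped.
4. `except TypeError` matches → `items.append('L')` → items = ['J', 'L'].
5. finally always runs: `items.append('T')` → items = ['J', 'L', 'T'].
Result: ['J', 'L', 'T']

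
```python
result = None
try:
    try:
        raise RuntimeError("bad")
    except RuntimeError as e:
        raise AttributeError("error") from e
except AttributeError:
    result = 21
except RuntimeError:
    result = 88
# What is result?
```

Step-by-step execution trace:
1. Inner try raises RuntimeError; inner `except RuntimeError as e` catches it.
2. `raise AttributeError(...) from e` raises AttributeError (RuntimeError is attached as __cause__, but only AttributeError is active).
3. Outer `except AttributeError` matches → result = 21.
4. `except RuntimeError` is not reached.
Result: 21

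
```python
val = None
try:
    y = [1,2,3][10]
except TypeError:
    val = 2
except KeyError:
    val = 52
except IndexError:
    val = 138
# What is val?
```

Step-by-step execution trace:
1. `y = [1,2,3][10]` raises IndexError.
2. `except TypeError` does not match IndexError; skipped.
3. `except KeyError` does not match IndexError; skipped.
4. `except IndexError` matches → val = 138.
Result: 138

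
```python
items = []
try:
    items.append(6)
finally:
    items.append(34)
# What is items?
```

Step-by-step execution trace:
1. try: `items.append(6)` → items = [6].
2. The try body completes without raising.
3. finally always runs: `items.append(34)` → items = [6, 34].
Result: [6, 34]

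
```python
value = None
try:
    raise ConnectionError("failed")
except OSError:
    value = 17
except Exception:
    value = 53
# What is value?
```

Step-by-step execution trace:
1. `raise ConnectionError(...)` raises ConnectionError.
2. `except OSError` matches (ConnectionError is a subclass of OSError) → value = 17.
3. `except Exception` is not reached.
Result: 17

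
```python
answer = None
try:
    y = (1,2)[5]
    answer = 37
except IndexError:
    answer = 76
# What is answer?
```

Step-by-step execution trace:
1. `y = (1,2)[5]` raises IndexError.
2. `answer = 37` is not reached.
3. `except IndexError` matches → answer = 76.
Result: 76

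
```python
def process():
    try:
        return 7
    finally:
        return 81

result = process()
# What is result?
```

Step-by-step execution trace:
1. `process()` enters try: `return 7` sets pending return value 7.
2. Before returning, `finally: return 81` runs and overrides the pending return.
3. process() returns 81 → result = 81.
Result: 81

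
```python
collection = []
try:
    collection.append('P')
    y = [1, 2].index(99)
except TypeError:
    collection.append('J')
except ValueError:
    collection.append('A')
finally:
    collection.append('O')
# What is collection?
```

Step-by-step execution trace:
1. try: `collection.append('P')` → collection = ['P'].
2. `y = [1, 2].index(99)` raises ValueError.
3. `except TypeError` does not match ValueError; skipped.
4. `except ValueError` matches → `collection.append('A')` → collection = ['P', 'A'].
5. finally always runs: `collection.append('O')` → collection = ['P', 'A', 'O'].
Result: ['P', 'A', 'O']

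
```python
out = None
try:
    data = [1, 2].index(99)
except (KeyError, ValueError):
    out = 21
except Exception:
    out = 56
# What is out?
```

Step-by-step execution trace:
1. `data = [1, 2].index(99)` raises ValueError.
2. `except (KeyError, ValueError)` matches (ValueError is in the tuple) → out = 21.
3. `except Exception` is not reached.
Result: 21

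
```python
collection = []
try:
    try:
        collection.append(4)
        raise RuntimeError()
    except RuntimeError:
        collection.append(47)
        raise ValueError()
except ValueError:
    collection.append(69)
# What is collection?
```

Step-by-step execution trace:
1. Inner try: `collection.append(4)` → collection = [4].
2. `raise RuntimeError()` raises RuntimeError.
3. Inner `except RuntimeError` matches → `collection.append(47)` → collection = [4, 47].
4. `raise ValueError()` raises ValueError; propagates to outer try.
5. Outer `except ValueError` matches → `collection.append(69)` → collection = [4, 47, 69].
Result: [4, 47, 69]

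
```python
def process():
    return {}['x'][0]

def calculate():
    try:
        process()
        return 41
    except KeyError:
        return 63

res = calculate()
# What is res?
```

Step-by-step execution trace:
1. `calculate()` calls `process()`.
2. `process()` evaluates `{}['x'][0]`, which raises KeyError; it propagates to the caller.
3. `return 41` is not reached.
4. `except KeyError` in calculate matches → returns 63.
5. res = 63.
Result: 63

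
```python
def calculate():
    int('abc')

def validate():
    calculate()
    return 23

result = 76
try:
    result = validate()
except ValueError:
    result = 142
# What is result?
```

Step-by-step execution trace:
1. result starts at 76.
2. try: `validate()` calls `calculate()`.
3. `calculate()` evaluates `int('abc')`, which raises ValueError; it propagates through validate (uncaught).
4. `return 23` in validate is not reached; the assignment to result does not complete.
5. `except ValueError` matches → result = 142.
Result: 142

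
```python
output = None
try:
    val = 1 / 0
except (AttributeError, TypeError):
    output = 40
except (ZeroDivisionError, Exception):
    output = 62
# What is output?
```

Step-by-step execution trace:
1. `val = 1 / 0` raises ZeroDivisionError.
2. `except (AttributeError, TypeError)` does not match ZeroDivisionError; skipped.
3. `except (ZeroDivisionError, Exception)` matches (ZeroDivisionError is in the tuple) → output = 62.
Result: 62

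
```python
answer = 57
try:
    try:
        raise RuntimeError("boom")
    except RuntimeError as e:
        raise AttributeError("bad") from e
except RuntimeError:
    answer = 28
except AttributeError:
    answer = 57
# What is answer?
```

Step-by-step execution trace:
1. Inner try raises RuntimeError; inner `except RuntimeError as e` catches it.
2. `raise AttributeError(...) from e` raises AttributeError (RuntimeError is attached as __cause__, but only AttributeError is active).
3. Outer `except RuntimeError` does not match AttributeError; skipped.
4. Outer `except AttributeError` matches → answer = 57.
Result: 57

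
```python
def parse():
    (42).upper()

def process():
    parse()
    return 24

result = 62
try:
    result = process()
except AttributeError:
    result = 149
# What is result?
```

Step-by-step execution trace:
1. result starts at 62.
2. try: `process()` calls `parse()`.
3. `parse()` evaluates `(42).upper()`, which raises AttributeError; it propagates through process (uncaught).
4. `return 24` in process is not reached; the assignment to result does not complete.
5. `except AttributeError` matches → result = 149.
Result: 149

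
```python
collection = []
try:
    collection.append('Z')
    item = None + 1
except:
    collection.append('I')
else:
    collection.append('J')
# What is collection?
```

Step-by-step execution trace:
1. try: `collection.append('Z')` → collection = ['Z'].
2. `item = None + 1` raises TypeError.
3. bare `except` matches → `collection.append('I')` → collection = ['Z', 'I'].
4. `else` is skipped (an exception was raised).
Result: ['Z', 'I']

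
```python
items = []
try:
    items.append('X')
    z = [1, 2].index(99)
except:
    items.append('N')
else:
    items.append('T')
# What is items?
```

Step-by-step execution trace:
1. try: `items.append('X')` → items = ['X'].
2. `z = [1, 2].index(99)` raises ValueError.
3. bare `except` matches → `items.append('N')` → items = ['X', 'N'].
4. `else` is skipped (an exception was raised).
Result: ['X', 'N']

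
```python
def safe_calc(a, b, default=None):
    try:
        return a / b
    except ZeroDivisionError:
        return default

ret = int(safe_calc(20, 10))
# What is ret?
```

Step-by-step execution trace:
1. `safe_calc(20, 10)` enters try: `return 20 / 10` → returns 2.0. No exception raised.
2. `except ZeroDivisionError` is skipped.
3. `int(2.0)` → 2 → ret = 2.
Result: 2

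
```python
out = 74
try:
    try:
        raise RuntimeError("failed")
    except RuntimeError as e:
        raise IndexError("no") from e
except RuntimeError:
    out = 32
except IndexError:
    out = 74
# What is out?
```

Step-by-step execution trace:
1. Inner try raises RuntimeError; inner `except RuntimeError as e` catches it.
2. `raise IndexError(...) from e` raises IndexError (RuntimeError is attached as __cause__, but only IndexError is active).
3. Outer `except RuntimeError` does not match IndexError; skipped.
4. Outer `except IndexError` matches → out = 74.
Result: 74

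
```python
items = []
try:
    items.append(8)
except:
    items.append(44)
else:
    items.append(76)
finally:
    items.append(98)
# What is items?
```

Step-by-step execution trace:
1. try: `items.append(8)` → items = [8]. No exception raised.
2. `except` is skipped.
3. `else` runs: `items.append(76)` → items = [8, 76].
4. `finally` always runs: `items.append(98)` → items = [8, 76, 98].
Result: [8, 76, 98]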